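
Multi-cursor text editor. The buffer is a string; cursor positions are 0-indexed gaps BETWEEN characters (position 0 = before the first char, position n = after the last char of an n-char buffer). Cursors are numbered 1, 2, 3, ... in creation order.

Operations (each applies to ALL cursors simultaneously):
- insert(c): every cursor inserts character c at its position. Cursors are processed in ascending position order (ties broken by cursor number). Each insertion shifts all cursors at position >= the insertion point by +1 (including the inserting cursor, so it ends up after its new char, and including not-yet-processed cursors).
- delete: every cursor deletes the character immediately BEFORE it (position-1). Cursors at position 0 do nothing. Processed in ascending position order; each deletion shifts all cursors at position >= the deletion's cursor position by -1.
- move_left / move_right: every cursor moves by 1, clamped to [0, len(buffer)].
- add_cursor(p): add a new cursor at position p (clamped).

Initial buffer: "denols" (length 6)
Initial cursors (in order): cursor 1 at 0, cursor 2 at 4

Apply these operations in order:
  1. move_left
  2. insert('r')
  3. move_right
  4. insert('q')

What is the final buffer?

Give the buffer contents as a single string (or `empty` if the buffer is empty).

After op 1 (move_left): buffer="denols" (len 6), cursors c1@0 c2@3, authorship ......
After op 2 (insert('r')): buffer="rdenrols" (len 8), cursors c1@1 c2@5, authorship 1...2...
After op 3 (move_right): buffer="rdenrols" (len 8), cursors c1@2 c2@6, authorship 1...2...
After op 4 (insert('q')): buffer="rdqenroqls" (len 10), cursors c1@3 c2@8, authorship 1.1..2.2..

Answer: rdqenroqls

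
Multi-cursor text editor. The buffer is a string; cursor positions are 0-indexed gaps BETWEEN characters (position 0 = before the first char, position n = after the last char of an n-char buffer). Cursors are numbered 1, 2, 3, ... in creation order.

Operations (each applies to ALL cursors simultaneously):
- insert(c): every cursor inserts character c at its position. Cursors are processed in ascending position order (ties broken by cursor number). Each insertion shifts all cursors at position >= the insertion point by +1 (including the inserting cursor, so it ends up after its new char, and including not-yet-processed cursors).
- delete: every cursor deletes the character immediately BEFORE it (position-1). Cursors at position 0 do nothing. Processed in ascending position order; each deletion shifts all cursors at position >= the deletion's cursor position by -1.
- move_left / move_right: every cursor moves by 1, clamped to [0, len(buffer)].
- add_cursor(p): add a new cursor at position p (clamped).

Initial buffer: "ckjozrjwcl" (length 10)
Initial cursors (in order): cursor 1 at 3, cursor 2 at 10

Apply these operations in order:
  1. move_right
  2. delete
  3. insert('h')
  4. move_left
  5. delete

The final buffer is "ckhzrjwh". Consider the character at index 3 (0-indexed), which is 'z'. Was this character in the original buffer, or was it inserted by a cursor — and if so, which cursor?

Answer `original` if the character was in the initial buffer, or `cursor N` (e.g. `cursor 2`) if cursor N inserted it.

Answer: original

Derivation:
After op 1 (move_right): buffer="ckjozrjwcl" (len 10), cursors c1@4 c2@10, authorship ..........
After op 2 (delete): buffer="ckjzrjwc" (len 8), cursors c1@3 c2@8, authorship ........
After op 3 (insert('h')): buffer="ckjhzrjwch" (len 10), cursors c1@4 c2@10, authorship ...1.....2
After op 4 (move_left): buffer="ckjhzrjwch" (len 10), cursors c1@3 c2@9, authorship ...1.....2
After op 5 (delete): buffer="ckhzrjwh" (len 8), cursors c1@2 c2@7, authorship ..1....2
Authorship (.=original, N=cursor N): . . 1 . . . . 2
Index 3: author = original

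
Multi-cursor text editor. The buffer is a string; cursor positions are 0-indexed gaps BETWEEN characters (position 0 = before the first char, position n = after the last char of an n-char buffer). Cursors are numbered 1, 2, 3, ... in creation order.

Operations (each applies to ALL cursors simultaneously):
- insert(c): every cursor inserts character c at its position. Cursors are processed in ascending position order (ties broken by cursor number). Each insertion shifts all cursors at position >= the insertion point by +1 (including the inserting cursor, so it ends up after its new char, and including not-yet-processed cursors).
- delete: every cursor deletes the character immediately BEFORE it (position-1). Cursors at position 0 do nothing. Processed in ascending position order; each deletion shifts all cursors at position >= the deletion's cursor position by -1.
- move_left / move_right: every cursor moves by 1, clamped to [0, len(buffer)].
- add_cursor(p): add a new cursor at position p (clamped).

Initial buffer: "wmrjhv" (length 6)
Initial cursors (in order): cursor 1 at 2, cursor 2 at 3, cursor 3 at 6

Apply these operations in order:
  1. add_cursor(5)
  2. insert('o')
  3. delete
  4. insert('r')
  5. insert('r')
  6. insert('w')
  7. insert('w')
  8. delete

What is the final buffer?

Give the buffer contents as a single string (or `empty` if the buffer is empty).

Answer: wmrrwrrrwjhrrwvrrw

Derivation:
After op 1 (add_cursor(5)): buffer="wmrjhv" (len 6), cursors c1@2 c2@3 c4@5 c3@6, authorship ......
After op 2 (insert('o')): buffer="wmorojhovo" (len 10), cursors c1@3 c2@5 c4@8 c3@10, authorship ..1.2..4.3
After op 3 (delete): buffer="wmrjhv" (len 6), cursors c1@2 c2@3 c4@5 c3@6, authorship ......
After op 4 (insert('r')): buffer="wmrrrjhrvr" (len 10), cursors c1@3 c2@5 c4@8 c3@10, authorship ..1.2..4.3
After op 5 (insert('r')): buffer="wmrrrrrjhrrvrr" (len 14), cursors c1@4 c2@7 c4@11 c3@14, authorship ..11.22..44.33
After op 6 (insert('w')): buffer="wmrrwrrrwjhrrwvrrw" (len 18), cursors c1@5 c2@9 c4@14 c3@18, authorship ..111.222..444.333
After op 7 (insert('w')): buffer="wmrrwwrrrwwjhrrwwvrrww" (len 22), cursors c1@6 c2@11 c4@17 c3@22, authorship ..1111.2222..4444.3333
After op 8 (delete): buffer="wmrrwrrrwjhrrwvrrw" (len 18), cursors c1@5 c2@9 c4@14 c3@18, authorship ..111.222..444.333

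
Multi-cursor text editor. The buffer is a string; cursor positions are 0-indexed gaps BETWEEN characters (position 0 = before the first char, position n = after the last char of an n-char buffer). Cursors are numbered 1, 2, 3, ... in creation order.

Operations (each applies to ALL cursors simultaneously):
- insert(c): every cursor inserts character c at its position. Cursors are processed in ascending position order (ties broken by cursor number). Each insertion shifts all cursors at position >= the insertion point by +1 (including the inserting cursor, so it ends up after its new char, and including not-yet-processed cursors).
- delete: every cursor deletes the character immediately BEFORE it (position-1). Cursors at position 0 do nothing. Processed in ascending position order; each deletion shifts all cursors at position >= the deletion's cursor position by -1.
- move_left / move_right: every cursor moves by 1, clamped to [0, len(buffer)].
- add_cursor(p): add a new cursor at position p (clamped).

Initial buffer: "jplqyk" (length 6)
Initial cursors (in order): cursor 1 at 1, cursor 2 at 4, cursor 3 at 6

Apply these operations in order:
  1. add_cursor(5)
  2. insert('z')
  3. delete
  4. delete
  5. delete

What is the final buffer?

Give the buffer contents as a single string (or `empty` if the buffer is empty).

After op 1 (add_cursor(5)): buffer="jplqyk" (len 6), cursors c1@1 c2@4 c4@5 c3@6, authorship ......
After op 2 (insert('z')): buffer="jzplqzyzkz" (len 10), cursors c1@2 c2@6 c4@8 c3@10, authorship .1...2.4.3
After op 3 (delete): buffer="jplqyk" (len 6), cursors c1@1 c2@4 c4@5 c3@6, authorship ......
After op 4 (delete): buffer="pl" (len 2), cursors c1@0 c2@2 c3@2 c4@2, authorship ..
After op 5 (delete): buffer="" (len 0), cursors c1@0 c2@0 c3@0 c4@0, authorship 

Answer: empty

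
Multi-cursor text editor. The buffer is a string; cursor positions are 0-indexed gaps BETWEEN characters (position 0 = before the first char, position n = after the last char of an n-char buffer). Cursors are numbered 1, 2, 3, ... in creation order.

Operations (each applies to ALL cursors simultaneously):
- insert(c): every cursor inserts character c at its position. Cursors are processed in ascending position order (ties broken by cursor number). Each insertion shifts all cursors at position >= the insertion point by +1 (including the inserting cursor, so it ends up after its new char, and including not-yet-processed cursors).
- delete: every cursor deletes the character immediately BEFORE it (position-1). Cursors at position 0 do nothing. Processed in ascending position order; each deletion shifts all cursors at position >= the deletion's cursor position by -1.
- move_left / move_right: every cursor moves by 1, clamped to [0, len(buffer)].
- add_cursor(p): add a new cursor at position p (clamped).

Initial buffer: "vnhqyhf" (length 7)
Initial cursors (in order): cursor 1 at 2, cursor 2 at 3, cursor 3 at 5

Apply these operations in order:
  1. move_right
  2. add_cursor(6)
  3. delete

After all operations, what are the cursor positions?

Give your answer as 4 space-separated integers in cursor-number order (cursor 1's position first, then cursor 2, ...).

Answer: 2 2 2 2

Derivation:
After op 1 (move_right): buffer="vnhqyhf" (len 7), cursors c1@3 c2@4 c3@6, authorship .......
After op 2 (add_cursor(6)): buffer="vnhqyhf" (len 7), cursors c1@3 c2@4 c3@6 c4@6, authorship .......
After op 3 (delete): buffer="vnf" (len 3), cursors c1@2 c2@2 c3@2 c4@2, authorship ...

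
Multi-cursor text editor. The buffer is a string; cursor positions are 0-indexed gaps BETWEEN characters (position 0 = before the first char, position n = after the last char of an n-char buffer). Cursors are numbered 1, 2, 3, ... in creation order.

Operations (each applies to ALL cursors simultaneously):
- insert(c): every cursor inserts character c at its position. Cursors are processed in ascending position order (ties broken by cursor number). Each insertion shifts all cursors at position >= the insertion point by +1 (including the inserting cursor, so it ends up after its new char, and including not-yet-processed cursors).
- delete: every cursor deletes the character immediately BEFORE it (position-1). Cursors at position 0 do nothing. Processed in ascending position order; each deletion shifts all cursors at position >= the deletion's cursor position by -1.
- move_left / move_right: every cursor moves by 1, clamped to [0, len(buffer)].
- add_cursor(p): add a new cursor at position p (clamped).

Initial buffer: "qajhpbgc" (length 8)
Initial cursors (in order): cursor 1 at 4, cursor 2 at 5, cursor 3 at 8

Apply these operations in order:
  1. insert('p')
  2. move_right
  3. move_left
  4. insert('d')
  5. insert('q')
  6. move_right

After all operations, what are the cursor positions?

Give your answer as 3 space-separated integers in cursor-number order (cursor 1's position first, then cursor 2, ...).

After op 1 (insert('p')): buffer="qajhpppbgcp" (len 11), cursors c1@5 c2@7 c3@11, authorship ....1.2...3
After op 2 (move_right): buffer="qajhpppbgcp" (len 11), cursors c1@6 c2@8 c3@11, authorship ....1.2...3
After op 3 (move_left): buffer="qajhpppbgcp" (len 11), cursors c1@5 c2@7 c3@10, authorship ....1.2...3
After op 4 (insert('d')): buffer="qajhpdppdbgcdp" (len 14), cursors c1@6 c2@9 c3@13, authorship ....11.22...33
After op 5 (insert('q')): buffer="qajhpdqppdqbgcdqp" (len 17), cursors c1@7 c2@11 c3@16, authorship ....111.222...333
After op 6 (move_right): buffer="qajhpdqppdqbgcdqp" (len 17), cursors c1@8 c2@12 c3@17, authorship ....111.222...333

Answer: 8 12 17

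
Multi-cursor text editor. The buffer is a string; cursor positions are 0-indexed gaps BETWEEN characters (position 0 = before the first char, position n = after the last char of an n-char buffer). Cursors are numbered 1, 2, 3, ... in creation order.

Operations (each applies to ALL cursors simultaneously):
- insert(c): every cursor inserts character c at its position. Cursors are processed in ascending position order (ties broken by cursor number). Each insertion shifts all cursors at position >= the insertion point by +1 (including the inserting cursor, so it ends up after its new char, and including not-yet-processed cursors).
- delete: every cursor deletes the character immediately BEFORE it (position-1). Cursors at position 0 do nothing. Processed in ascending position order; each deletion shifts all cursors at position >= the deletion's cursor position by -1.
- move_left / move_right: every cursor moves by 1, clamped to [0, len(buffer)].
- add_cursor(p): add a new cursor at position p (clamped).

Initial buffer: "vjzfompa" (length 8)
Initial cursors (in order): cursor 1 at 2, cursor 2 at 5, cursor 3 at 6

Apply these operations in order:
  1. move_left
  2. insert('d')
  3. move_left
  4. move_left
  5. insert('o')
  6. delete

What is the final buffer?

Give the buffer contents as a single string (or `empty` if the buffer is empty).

After op 1 (move_left): buffer="vjzfompa" (len 8), cursors c1@1 c2@4 c3@5, authorship ........
After op 2 (insert('d')): buffer="vdjzfdodmpa" (len 11), cursors c1@2 c2@6 c3@8, authorship .1...2.3...
After op 3 (move_left): buffer="vdjzfdodmpa" (len 11), cursors c1@1 c2@5 c3@7, authorship .1...2.3...
After op 4 (move_left): buffer="vdjzfdodmpa" (len 11), cursors c1@0 c2@4 c3@6, authorship .1...2.3...
After op 5 (insert('o')): buffer="ovdjzofdoodmpa" (len 14), cursors c1@1 c2@6 c3@9, authorship 1.1..2.23.3...
After op 6 (delete): buffer="vdjzfdodmpa" (len 11), cursors c1@0 c2@4 c3@6, authorship .1...2.3...

Answer: vdjzfdodmpa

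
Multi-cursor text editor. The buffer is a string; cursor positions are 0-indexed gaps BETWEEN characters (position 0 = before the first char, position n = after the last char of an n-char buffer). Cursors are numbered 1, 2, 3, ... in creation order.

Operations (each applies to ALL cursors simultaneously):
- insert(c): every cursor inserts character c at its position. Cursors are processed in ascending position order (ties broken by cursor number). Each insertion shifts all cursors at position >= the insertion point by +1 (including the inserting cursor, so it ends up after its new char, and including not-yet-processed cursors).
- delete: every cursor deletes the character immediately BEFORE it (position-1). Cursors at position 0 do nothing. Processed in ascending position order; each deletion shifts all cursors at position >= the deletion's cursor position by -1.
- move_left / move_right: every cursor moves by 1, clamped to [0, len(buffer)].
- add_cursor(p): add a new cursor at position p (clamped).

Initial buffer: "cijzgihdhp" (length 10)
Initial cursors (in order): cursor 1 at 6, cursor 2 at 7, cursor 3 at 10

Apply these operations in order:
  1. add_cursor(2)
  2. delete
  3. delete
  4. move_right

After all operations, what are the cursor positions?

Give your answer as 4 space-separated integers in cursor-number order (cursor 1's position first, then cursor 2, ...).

Answer: 2 2 2 1

Derivation:
After op 1 (add_cursor(2)): buffer="cijzgihdhp" (len 10), cursors c4@2 c1@6 c2@7 c3@10, authorship ..........
After op 2 (delete): buffer="cjzgdh" (len 6), cursors c4@1 c1@4 c2@4 c3@6, authorship ......
After op 3 (delete): buffer="jd" (len 2), cursors c4@0 c1@1 c2@1 c3@2, authorship ..
After op 4 (move_right): buffer="jd" (len 2), cursors c4@1 c1@2 c2@2 c3@2, authorship ..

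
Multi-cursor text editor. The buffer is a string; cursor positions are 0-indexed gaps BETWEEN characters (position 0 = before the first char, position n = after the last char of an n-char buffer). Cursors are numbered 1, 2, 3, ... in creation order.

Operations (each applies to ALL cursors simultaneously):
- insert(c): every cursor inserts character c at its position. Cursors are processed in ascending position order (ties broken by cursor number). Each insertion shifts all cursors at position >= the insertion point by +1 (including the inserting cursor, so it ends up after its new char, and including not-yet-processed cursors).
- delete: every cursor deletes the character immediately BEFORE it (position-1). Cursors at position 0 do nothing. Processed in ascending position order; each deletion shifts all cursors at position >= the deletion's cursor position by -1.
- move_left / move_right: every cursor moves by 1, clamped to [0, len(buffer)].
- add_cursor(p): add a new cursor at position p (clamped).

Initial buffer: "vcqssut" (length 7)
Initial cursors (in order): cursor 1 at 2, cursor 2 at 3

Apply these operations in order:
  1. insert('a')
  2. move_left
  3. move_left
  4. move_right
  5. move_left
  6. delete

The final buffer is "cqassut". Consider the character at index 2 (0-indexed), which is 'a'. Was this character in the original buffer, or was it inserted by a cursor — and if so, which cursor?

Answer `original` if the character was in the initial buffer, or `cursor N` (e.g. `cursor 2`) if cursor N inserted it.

Answer: cursor 2

Derivation:
After op 1 (insert('a')): buffer="vcaqassut" (len 9), cursors c1@3 c2@5, authorship ..1.2....
After op 2 (move_left): buffer="vcaqassut" (len 9), cursors c1@2 c2@4, authorship ..1.2....
After op 3 (move_left): buffer="vcaqassut" (len 9), cursors c1@1 c2@3, authorship ..1.2....
After op 4 (move_right): buffer="vcaqassut" (len 9), cursors c1@2 c2@4, authorship ..1.2....
After op 5 (move_left): buffer="vcaqassut" (len 9), cursors c1@1 c2@3, authorship ..1.2....
After op 6 (delete): buffer="cqassut" (len 7), cursors c1@0 c2@1, authorship ..2....
Authorship (.=original, N=cursor N): . . 2 . . . .
Index 2: author = 2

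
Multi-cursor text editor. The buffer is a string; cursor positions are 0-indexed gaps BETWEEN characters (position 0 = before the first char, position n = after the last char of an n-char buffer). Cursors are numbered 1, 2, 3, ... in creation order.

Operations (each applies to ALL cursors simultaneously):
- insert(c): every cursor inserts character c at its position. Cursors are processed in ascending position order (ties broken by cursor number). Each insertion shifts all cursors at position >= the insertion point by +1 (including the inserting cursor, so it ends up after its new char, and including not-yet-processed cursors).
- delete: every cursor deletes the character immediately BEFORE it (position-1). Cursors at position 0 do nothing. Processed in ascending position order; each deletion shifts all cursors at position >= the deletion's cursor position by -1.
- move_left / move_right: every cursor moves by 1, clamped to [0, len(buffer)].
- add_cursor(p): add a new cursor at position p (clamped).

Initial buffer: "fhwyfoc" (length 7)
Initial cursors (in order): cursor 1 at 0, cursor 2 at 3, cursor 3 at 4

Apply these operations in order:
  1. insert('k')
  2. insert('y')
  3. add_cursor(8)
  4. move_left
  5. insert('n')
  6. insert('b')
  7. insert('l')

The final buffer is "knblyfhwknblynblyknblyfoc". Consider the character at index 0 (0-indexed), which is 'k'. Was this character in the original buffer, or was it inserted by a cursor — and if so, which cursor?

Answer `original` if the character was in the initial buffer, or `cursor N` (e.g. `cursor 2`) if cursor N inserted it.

Answer: cursor 1

Derivation:
After op 1 (insert('k')): buffer="kfhwkykfoc" (len 10), cursors c1@1 c2@5 c3@7, authorship 1...2.3...
After op 2 (insert('y')): buffer="kyfhwkyykyfoc" (len 13), cursors c1@2 c2@7 c3@10, authorship 11...22.33...
After op 3 (add_cursor(8)): buffer="kyfhwkyykyfoc" (len 13), cursors c1@2 c2@7 c4@8 c3@10, authorship 11...22.33...
After op 4 (move_left): buffer="kyfhwkyykyfoc" (len 13), cursors c1@1 c2@6 c4@7 c3@9, authorship 11...22.33...
After op 5 (insert('n')): buffer="knyfhwknynyknyfoc" (len 17), cursors c1@2 c2@8 c4@10 c3@13, authorship 111...2224.333...
After op 6 (insert('b')): buffer="knbyfhwknbynbyknbyfoc" (len 21), cursors c1@3 c2@10 c4@13 c3@17, authorship 1111...222244.3333...
After op 7 (insert('l')): buffer="knblyfhwknblynblyknblyfoc" (len 25), cursors c1@4 c2@12 c4@16 c3@21, authorship 11111...22222444.33333...
Authorship (.=original, N=cursor N): 1 1 1 1 1 . . . 2 2 2 2 2 4 4 4 . 3 3 3 3 3 . . .
Index 0: author = 1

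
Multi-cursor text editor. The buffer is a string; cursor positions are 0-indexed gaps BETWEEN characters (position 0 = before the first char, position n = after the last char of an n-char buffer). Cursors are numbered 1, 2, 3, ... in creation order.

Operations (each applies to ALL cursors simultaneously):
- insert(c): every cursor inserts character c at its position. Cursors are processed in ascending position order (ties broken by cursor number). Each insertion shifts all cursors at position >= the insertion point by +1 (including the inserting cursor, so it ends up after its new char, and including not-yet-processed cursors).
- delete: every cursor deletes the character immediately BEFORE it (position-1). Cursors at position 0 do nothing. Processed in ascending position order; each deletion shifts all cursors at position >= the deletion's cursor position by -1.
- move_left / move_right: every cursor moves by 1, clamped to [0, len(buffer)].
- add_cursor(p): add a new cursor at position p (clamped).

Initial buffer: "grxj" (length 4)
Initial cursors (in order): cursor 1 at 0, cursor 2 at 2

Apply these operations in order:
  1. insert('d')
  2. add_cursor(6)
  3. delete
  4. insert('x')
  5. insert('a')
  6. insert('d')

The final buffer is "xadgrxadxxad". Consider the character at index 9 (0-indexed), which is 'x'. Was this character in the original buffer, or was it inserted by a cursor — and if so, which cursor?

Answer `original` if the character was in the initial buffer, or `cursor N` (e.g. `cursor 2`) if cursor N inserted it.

Answer: cursor 3

Derivation:
After op 1 (insert('d')): buffer="dgrdxj" (len 6), cursors c1@1 c2@4, authorship 1..2..
After op 2 (add_cursor(6)): buffer="dgrdxj" (len 6), cursors c1@1 c2@4 c3@6, authorship 1..2..
After op 3 (delete): buffer="grx" (len 3), cursors c1@0 c2@2 c3@3, authorship ...
After op 4 (insert('x')): buffer="xgrxxx" (len 6), cursors c1@1 c2@4 c3@6, authorship 1..2.3
After op 5 (insert('a')): buffer="xagrxaxxa" (len 9), cursors c1@2 c2@6 c3@9, authorship 11..22.33
After op 6 (insert('d')): buffer="xadgrxadxxad" (len 12), cursors c1@3 c2@8 c3@12, authorship 111..222.333
Authorship (.=original, N=cursor N): 1 1 1 . . 2 2 2 . 3 3 3
Index 9: author = 3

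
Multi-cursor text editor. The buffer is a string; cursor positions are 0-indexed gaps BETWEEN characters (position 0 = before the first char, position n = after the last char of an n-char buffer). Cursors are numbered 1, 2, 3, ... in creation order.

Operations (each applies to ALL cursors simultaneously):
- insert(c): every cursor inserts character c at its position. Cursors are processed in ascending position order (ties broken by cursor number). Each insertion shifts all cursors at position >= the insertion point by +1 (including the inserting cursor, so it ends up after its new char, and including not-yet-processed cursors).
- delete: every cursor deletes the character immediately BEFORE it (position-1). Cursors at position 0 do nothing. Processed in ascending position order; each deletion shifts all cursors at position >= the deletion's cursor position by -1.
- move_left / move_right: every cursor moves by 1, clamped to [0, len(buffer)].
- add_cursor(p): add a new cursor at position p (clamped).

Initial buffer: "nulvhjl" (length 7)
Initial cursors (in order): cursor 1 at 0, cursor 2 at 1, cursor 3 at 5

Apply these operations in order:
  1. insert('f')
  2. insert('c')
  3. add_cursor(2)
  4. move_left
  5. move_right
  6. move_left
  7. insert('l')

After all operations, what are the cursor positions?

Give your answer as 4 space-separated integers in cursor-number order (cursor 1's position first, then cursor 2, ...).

After op 1 (insert('f')): buffer="fnfulvhfjl" (len 10), cursors c1@1 c2@3 c3@8, authorship 1.2....3..
After op 2 (insert('c')): buffer="fcnfculvhfcjl" (len 13), cursors c1@2 c2@5 c3@11, authorship 11.22....33..
After op 3 (add_cursor(2)): buffer="fcnfculvhfcjl" (len 13), cursors c1@2 c4@2 c2@5 c3@11, authorship 11.22....33..
After op 4 (move_left): buffer="fcnfculvhfcjl" (len 13), cursors c1@1 c4@1 c2@4 c3@10, authorship 11.22....33..
After op 5 (move_right): buffer="fcnfculvhfcjl" (len 13), cursors c1@2 c4@2 c2@5 c3@11, authorship 11.22....33..
After op 6 (move_left): buffer="fcnfculvhfcjl" (len 13), cursors c1@1 c4@1 c2@4 c3@10, authorship 11.22....33..
After op 7 (insert('l')): buffer="fllcnflculvhflcjl" (len 17), cursors c1@3 c4@3 c2@7 c3@14, authorship 1141.222....333..

Answer: 3 7 14 3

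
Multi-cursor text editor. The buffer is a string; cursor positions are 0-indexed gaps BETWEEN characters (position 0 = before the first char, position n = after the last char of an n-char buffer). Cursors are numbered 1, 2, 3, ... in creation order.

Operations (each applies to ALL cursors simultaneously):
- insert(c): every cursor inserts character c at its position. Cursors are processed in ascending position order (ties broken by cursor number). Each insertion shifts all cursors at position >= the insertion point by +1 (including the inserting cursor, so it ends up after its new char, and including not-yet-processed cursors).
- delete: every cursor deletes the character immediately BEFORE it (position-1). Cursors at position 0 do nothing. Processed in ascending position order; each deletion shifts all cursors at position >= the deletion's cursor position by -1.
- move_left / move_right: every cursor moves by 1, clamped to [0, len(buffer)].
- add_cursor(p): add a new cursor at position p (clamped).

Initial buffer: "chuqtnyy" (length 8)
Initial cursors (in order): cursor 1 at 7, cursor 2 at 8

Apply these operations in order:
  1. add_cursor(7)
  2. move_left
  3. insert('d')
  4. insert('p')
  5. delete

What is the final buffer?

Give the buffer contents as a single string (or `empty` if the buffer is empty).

After op 1 (add_cursor(7)): buffer="chuqtnyy" (len 8), cursors c1@7 c3@7 c2@8, authorship ........
After op 2 (move_left): buffer="chuqtnyy" (len 8), cursors c1@6 c3@6 c2@7, authorship ........
After op 3 (insert('d')): buffer="chuqtnddydy" (len 11), cursors c1@8 c3@8 c2@10, authorship ......13.2.
After op 4 (insert('p')): buffer="chuqtnddppydpy" (len 14), cursors c1@10 c3@10 c2@13, authorship ......1313.22.
After op 5 (delete): buffer="chuqtnddydy" (len 11), cursors c1@8 c3@8 c2@10, authorship ......13.2.

Answer: chuqtnddydy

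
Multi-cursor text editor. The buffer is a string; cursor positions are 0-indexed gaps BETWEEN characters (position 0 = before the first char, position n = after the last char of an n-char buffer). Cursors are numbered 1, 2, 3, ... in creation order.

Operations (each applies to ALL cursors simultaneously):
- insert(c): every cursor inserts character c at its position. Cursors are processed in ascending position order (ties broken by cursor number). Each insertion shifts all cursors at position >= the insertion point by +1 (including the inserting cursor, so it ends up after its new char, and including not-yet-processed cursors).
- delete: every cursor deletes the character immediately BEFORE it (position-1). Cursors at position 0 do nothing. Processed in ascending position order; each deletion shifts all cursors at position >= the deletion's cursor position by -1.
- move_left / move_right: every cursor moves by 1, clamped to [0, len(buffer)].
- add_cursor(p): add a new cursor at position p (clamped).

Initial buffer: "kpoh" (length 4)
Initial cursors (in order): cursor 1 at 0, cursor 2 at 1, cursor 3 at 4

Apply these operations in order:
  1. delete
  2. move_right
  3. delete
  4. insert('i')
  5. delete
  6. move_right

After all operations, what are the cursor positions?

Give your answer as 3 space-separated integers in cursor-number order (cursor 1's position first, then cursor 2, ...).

Answer: 0 0 0

Derivation:
After op 1 (delete): buffer="po" (len 2), cursors c1@0 c2@0 c3@2, authorship ..
After op 2 (move_right): buffer="po" (len 2), cursors c1@1 c2@1 c3@2, authorship ..
After op 3 (delete): buffer="" (len 0), cursors c1@0 c2@0 c3@0, authorship 
After op 4 (insert('i')): buffer="iii" (len 3), cursors c1@3 c2@3 c3@3, authorship 123
After op 5 (delete): buffer="" (len 0), cursors c1@0 c2@0 c3@0, authorship 
After op 6 (move_right): buffer="" (len 0), cursors c1@0 c2@0 c3@0, authorship 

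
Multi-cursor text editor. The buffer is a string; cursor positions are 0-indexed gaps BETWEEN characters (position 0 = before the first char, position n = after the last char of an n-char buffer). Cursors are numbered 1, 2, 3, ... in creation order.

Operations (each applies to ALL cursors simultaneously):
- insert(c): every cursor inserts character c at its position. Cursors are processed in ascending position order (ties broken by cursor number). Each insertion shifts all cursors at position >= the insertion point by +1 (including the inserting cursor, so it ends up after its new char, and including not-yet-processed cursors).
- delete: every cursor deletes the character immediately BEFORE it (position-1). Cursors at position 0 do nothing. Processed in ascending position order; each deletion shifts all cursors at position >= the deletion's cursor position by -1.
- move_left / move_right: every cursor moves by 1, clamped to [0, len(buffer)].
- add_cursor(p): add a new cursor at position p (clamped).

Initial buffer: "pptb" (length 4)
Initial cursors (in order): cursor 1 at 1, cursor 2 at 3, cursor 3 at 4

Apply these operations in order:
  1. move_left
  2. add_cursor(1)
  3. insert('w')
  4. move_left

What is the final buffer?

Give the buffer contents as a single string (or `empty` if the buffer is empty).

After op 1 (move_left): buffer="pptb" (len 4), cursors c1@0 c2@2 c3@3, authorship ....
After op 2 (add_cursor(1)): buffer="pptb" (len 4), cursors c1@0 c4@1 c2@2 c3@3, authorship ....
After op 3 (insert('w')): buffer="wpwpwtwb" (len 8), cursors c1@1 c4@3 c2@5 c3@7, authorship 1.4.2.3.
After op 4 (move_left): buffer="wpwpwtwb" (len 8), cursors c1@0 c4@2 c2@4 c3@6, authorship 1.4.2.3.

Answer: wpwpwtwb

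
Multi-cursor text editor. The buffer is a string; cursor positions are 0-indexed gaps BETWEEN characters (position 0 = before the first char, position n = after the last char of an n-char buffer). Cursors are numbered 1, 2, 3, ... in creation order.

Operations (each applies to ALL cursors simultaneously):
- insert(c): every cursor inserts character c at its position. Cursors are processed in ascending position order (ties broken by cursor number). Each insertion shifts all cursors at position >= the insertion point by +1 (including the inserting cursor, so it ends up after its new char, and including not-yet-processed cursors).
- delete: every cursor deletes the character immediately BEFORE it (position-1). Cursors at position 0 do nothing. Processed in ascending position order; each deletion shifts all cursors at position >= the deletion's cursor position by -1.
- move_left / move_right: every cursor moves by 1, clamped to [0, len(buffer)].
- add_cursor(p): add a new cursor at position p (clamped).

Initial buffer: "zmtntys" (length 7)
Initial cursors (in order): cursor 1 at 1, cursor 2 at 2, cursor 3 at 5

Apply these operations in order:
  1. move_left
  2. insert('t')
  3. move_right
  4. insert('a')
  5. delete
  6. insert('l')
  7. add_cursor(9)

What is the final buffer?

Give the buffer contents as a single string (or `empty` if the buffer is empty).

After op 1 (move_left): buffer="zmtntys" (len 7), cursors c1@0 c2@1 c3@4, authorship .......
After op 2 (insert('t')): buffer="tztmtnttys" (len 10), cursors c1@1 c2@3 c3@7, authorship 1.2...3...
After op 3 (move_right): buffer="tztmtnttys" (len 10), cursors c1@2 c2@4 c3@8, authorship 1.2...3...
After op 4 (insert('a')): buffer="tzatmatnttays" (len 13), cursors c1@3 c2@6 c3@11, authorship 1.12.2..3.3..
After op 5 (delete): buffer="tztmtnttys" (len 10), cursors c1@2 c2@4 c3@8, authorship 1.2...3...
After op 6 (insert('l')): buffer="tzltmltnttlys" (len 13), cursors c1@3 c2@6 c3@11, authorship 1.12.2..3.3..
After op 7 (add_cursor(9)): buffer="tzltmltnttlys" (len 13), cursors c1@3 c2@6 c4@9 c3@11, authorship 1.12.2..3.3..

Answer: tzltmltnttlys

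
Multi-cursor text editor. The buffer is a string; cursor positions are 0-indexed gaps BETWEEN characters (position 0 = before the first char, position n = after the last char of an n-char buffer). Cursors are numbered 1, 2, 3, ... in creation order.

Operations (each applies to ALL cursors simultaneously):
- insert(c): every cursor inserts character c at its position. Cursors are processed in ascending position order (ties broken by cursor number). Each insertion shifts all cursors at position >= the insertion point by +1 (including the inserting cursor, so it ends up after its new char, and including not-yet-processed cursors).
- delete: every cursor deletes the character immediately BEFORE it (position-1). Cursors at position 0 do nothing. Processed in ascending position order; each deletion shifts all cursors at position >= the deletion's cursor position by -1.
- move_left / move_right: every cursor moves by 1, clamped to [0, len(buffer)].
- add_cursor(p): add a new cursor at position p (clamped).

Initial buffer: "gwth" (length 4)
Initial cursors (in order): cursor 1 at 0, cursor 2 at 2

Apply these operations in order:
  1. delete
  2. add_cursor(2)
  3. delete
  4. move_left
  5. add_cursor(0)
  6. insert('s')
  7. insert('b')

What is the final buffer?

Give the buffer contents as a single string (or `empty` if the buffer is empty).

After op 1 (delete): buffer="gth" (len 3), cursors c1@0 c2@1, authorship ...
After op 2 (add_cursor(2)): buffer="gth" (len 3), cursors c1@0 c2@1 c3@2, authorship ...
After op 3 (delete): buffer="h" (len 1), cursors c1@0 c2@0 c3@0, authorship .
After op 4 (move_left): buffer="h" (len 1), cursors c1@0 c2@0 c3@0, authorship .
After op 5 (add_cursor(0)): buffer="h" (len 1), cursors c1@0 c2@0 c3@0 c4@0, authorship .
After op 6 (insert('s')): buffer="ssssh" (len 5), cursors c1@4 c2@4 c3@4 c4@4, authorship 1234.
After op 7 (insert('b')): buffer="ssssbbbbh" (len 9), cursors c1@8 c2@8 c3@8 c4@8, authorship 12341234.

Answer: ssssbbbbh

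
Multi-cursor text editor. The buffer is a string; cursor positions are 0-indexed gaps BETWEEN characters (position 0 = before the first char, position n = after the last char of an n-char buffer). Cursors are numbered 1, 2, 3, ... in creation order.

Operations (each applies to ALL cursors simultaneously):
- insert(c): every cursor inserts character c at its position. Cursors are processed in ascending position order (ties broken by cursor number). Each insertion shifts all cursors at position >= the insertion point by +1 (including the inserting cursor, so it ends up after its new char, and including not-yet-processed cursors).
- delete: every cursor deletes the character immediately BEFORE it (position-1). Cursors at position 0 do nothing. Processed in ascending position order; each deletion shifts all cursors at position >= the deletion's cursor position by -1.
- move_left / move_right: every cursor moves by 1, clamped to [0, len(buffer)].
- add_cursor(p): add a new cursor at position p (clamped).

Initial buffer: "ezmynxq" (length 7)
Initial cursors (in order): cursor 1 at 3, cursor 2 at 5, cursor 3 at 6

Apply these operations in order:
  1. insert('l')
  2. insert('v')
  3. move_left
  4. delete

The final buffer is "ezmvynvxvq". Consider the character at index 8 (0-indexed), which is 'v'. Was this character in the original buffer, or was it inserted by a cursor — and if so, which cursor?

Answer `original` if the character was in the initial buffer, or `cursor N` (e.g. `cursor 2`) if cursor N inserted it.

Answer: cursor 3

Derivation:
After op 1 (insert('l')): buffer="ezmlynlxlq" (len 10), cursors c1@4 c2@7 c3@9, authorship ...1..2.3.
After op 2 (insert('v')): buffer="ezmlvynlvxlvq" (len 13), cursors c1@5 c2@9 c3@12, authorship ...11..22.33.
After op 3 (move_left): buffer="ezmlvynlvxlvq" (len 13), cursors c1@4 c2@8 c3@11, authorship ...11..22.33.
After op 4 (delete): buffer="ezmvynvxvq" (len 10), cursors c1@3 c2@6 c3@8, authorship ...1..2.3.
Authorship (.=original, N=cursor N): . . . 1 . . 2 . 3 .
Index 8: author = 3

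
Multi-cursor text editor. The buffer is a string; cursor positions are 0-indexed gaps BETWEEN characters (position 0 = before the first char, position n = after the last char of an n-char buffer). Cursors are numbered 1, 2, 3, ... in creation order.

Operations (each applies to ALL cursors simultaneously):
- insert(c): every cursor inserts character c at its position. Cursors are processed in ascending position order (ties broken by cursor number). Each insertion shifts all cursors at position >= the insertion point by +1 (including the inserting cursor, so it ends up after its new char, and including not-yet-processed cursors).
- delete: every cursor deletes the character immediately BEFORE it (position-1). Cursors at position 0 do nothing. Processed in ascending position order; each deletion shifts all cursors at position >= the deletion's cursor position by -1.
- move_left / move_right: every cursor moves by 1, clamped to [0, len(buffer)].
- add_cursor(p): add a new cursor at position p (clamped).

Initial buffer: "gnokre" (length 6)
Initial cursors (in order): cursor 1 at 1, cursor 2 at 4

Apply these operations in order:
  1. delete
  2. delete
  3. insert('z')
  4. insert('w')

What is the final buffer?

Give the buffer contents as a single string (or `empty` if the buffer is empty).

After op 1 (delete): buffer="nore" (len 4), cursors c1@0 c2@2, authorship ....
After op 2 (delete): buffer="nre" (len 3), cursors c1@0 c2@1, authorship ...
After op 3 (insert('z')): buffer="znzre" (len 5), cursors c1@1 c2@3, authorship 1.2..
After op 4 (insert('w')): buffer="zwnzwre" (len 7), cursors c1@2 c2@5, authorship 11.22..

Answer: zwnzwre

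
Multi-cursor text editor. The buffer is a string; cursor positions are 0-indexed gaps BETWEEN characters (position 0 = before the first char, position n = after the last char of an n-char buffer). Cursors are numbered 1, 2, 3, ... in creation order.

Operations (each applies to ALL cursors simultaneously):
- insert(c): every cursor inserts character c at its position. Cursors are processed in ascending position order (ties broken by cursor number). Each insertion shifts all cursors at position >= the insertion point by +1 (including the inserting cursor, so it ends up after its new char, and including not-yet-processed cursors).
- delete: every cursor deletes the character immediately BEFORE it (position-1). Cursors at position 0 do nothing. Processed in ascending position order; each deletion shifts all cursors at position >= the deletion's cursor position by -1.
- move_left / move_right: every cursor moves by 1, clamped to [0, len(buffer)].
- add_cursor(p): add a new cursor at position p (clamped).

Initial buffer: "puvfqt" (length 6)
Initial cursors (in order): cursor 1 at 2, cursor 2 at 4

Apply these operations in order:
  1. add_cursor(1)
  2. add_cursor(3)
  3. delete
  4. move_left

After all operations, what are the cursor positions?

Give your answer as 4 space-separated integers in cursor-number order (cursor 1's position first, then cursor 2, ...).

Answer: 0 0 0 0

Derivation:
After op 1 (add_cursor(1)): buffer="puvfqt" (len 6), cursors c3@1 c1@2 c2@4, authorship ......
After op 2 (add_cursor(3)): buffer="puvfqt" (len 6), cursors c3@1 c1@2 c4@3 c2@4, authorship ......
After op 3 (delete): buffer="qt" (len 2), cursors c1@0 c2@0 c3@0 c4@0, authorship ..
After op 4 (move_left): buffer="qt" (len 2), cursors c1@0 c2@0 c3@0 c4@0, authorship ..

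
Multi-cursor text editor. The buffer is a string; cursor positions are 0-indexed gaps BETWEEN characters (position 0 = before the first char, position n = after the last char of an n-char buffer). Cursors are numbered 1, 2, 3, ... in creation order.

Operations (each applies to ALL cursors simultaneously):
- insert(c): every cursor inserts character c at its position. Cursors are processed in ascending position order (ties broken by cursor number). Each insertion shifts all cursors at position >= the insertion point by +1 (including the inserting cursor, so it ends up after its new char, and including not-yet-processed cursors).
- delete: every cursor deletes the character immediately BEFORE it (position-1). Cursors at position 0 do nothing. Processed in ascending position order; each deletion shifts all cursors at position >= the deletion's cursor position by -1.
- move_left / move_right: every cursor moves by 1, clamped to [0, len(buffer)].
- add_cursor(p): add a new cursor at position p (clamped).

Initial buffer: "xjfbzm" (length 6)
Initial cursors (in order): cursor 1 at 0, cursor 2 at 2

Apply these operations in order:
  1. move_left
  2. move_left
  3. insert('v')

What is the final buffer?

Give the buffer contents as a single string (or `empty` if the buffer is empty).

After op 1 (move_left): buffer="xjfbzm" (len 6), cursors c1@0 c2@1, authorship ......
After op 2 (move_left): buffer="xjfbzm" (len 6), cursors c1@0 c2@0, authorship ......
After op 3 (insert('v')): buffer="vvxjfbzm" (len 8), cursors c1@2 c2@2, authorship 12......

Answer: vvxjfbzm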